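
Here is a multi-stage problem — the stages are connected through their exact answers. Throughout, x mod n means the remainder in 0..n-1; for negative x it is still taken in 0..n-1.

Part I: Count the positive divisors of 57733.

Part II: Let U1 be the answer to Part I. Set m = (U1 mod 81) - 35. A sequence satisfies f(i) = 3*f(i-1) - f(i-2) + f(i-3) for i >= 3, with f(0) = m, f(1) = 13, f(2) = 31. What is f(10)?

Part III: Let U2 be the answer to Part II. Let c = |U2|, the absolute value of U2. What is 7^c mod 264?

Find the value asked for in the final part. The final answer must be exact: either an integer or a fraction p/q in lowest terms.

Part I: 57733 = 13 * 4441; number of divisors = (1+1) * (1+1) = 4; answer 4
Part II: U1 = 4; m = -31; f(3) = 3*(31) - 1*(13) + 1*(-31) = 49; iterating: f(3)=49, f(4)=129, f(5)=369, f(6)=1027, f(7)=2841, f(8)=7865, f(9)=21781, f(10)=60319; answer 60319
Part III: U2 = 60319; c = 60319; squarings mod 264: 7^1=7, 7^2=49, 7^4=25, 7^8=97, 7^16=169, 7^32=49, 7^64=25, 7^128=97, 7^256=169, 7^512=49, 7^1024=25, 7^2048=97, 7^4096=169, 7^8192=49, 7^16384=25, 7^32768=97; 7^60319 = 7^1 * 7^2 * 7^4 * 7^8 * 7^16 * 7^128 * 7^256 * 7^512 * 7^2048 * 7^8192 * 7^16384 * 7^32768 = 151 (mod 264); answer 151

151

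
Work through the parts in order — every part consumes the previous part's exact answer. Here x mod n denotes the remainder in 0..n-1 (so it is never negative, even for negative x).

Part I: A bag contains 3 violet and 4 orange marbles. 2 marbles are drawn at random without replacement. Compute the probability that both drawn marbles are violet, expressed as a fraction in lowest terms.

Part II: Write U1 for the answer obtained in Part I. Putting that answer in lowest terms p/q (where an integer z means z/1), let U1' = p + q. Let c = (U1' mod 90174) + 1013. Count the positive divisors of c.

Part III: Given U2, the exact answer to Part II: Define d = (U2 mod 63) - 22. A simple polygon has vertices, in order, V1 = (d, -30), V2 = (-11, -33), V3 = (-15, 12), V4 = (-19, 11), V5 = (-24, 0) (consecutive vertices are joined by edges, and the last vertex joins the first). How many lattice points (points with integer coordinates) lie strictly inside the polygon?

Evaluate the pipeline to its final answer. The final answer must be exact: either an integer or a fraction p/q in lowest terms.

Part I: total draws C(7,2) = 21; favorable C(3,2) = 3; P = 1/7; answer 1/7
Part II: U1 = 1/7; threaded value p + q = 8; c = 1021; 1021 is prime, so its only divisors are 1 and 1021; count = 2; answer 2
Part III: U2 = 2; d = -20; cross terms: (-20*-33 - -11*-30)=330, (-11*12 - -15*-33)=-627, (-15*11 - -19*12)=63, (-19*0 - -24*11)=264, (-24*-30 - -20*0)=720; twice the area = |750| = 750; area = 375; boundary points = 3 + 1 + 1 + 1 + 2 = 8; strictly interior points = area - boundary/2 + 1 = 372; answer 372

372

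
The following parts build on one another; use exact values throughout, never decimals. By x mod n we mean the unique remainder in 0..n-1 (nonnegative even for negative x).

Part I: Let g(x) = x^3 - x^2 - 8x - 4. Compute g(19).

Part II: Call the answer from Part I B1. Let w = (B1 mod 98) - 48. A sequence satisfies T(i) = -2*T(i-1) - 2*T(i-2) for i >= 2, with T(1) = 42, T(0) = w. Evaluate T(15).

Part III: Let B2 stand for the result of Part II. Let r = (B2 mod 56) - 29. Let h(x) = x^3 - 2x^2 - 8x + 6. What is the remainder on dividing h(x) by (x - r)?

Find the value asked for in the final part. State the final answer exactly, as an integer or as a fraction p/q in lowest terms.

Part I: 1*(19)^3 - 1*(19)^2 - 8*(19)^1 - 4 = (6859) + (-361) + (-152) + (-4) = 6342; answer 6342
Part II: B1 = 6342; w = 22; T(2) = -2*(42) - 2*(22) = -128; iterating: T(2)=-128, T(3)=172, T(4)=-88, T(5)=-168, T(6)=512, T(7)=-688, T(8)=352, T(9)=672, T(10)=-2048, T(11)=2752, T(12)=-1408, T(13)=-2688, T(14)=8192, T(15)=-11008; answer -11008
Part III: B2 = -11008; r = -5; remainder = value at the root: 1*(-5)^3 - 2*(-5)^2 - 8*(-5)^1 + 6 = (-125) + (-50) + (40) + (6) = -129; answer -129

-129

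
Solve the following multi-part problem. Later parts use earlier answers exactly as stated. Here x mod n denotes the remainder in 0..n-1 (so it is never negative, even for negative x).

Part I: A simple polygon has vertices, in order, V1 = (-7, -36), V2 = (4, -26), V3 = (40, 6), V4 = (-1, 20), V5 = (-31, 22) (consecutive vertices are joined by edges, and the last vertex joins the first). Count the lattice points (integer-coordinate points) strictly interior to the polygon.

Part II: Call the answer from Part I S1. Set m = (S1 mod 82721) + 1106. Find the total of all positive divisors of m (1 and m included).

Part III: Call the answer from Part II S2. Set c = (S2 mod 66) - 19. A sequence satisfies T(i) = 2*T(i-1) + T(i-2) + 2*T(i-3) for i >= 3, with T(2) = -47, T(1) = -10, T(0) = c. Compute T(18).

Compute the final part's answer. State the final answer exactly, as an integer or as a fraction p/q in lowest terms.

Part I: cross terms: (-7*-26 - 4*-36)=326, (4*6 - 40*-26)=1064, (40*20 - -1*6)=806, (-1*22 - -31*20)=598, (-31*-36 - -7*22)=1270; twice the area = |4064| = 4064; area = 2032; boundary points = 1 + 4 + 1 + 2 + 2 = 10; strictly interior points = area - boundary/2 + 1 = 2028; answer 2028
Part II: S1 = 2028; m = 3134; 3134 = 2 * 1567; sigma = (1 + 2) * (1 + 1567) = 3 * 1568 = 4704; answer 4704
Part III: S2 = 4704; c = -1; T(3) = 2*(-47) + 1*(-10) + 2*(-1) = -106; iterating: T(3)=-106, T(4)=-279, T(5)=-758, T(6)=-2007, T(7)=-5330, T(8)=-14183, T(9)=-37710, T(10)=-100263, T(11)=-266602, T(12)=-708887, T(13)=-1884902, T(14)=-5011895, T(15)=-13326466, T(16)=-35434631, T(17)=-94219518, T(18)=-250526599; answer -250526599

-250526599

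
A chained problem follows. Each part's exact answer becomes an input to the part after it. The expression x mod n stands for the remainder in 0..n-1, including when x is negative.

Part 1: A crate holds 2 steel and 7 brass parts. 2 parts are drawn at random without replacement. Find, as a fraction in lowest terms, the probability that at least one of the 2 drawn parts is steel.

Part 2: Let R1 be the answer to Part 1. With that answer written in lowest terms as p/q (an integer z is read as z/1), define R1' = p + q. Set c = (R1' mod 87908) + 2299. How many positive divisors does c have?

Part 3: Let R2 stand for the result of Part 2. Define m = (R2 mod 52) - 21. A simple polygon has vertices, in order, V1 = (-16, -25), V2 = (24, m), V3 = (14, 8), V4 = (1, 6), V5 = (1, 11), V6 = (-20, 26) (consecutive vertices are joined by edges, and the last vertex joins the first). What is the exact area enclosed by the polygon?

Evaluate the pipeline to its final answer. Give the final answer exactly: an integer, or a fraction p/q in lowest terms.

2305/2

Part 1: total draws C(9,2) = 36; complement C(7,2) = 21; favorable 36 - 21 = 15; P = 5/12; answer 5/12
Part 2: R1 = 5/12; threaded value p + q = 17; c = 2316; 2316 = 2^2 * 3 * 193; number of divisors = (2+1) * (1+1) * (1+1) = 12; answer 12
Part 3: R2 = 12; m = -9; cross terms: (-16*-9 - 24*-25)=744, (24*8 - 14*-9)=318, (14*6 - 1*8)=76, (1*11 - 1*6)=5, (1*26 - -20*11)=246, (-20*-25 - -16*26)=916; twice the area = |2305| = 2305; area = 2305/2; answer 2305/2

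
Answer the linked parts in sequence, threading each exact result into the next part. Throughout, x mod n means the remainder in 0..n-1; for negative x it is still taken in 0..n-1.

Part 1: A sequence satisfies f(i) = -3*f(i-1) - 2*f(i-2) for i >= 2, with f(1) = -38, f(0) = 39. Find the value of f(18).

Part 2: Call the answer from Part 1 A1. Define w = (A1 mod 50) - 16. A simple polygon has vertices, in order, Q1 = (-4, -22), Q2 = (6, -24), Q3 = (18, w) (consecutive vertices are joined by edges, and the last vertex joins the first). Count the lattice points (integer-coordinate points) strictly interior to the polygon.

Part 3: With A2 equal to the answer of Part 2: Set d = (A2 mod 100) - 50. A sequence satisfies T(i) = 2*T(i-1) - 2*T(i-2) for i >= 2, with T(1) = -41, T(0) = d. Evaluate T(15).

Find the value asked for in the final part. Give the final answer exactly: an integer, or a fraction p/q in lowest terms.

Part 1: f(2) = -3*(-38) - 2*(39) = 36; iterating: f(2)=36, f(3)=-32, f(4)=24, f(5)=-8, f(6)=-24, f(7)=88, f(8)=-216, f(9)=472, f(10)=-984, f(11)=2008, f(12)=-4056, f(13)=8152, f(14)=-16344, f(15)=32728, f(16)=-65496, f(17)=131032, f(18)=-262104; answer -262104
Part 2: A1 = -262104; w = 30; cross terms: (-4*-24 - 6*-22)=228, (6*30 - 18*-24)=612, (18*-22 - -4*30)=-276; twice the area = |564| = 564; area = 282; boundary points = 2 + 6 + 2 = 10; strictly interior points = area - boundary/2 + 1 = 278; answer 278
Part 3: A2 = 278; d = 28; T(2) = 2*(-41) - 2*(28) = -138; iterating: T(2)=-138, T(3)=-194, T(4)=-112, T(5)=164, T(6)=552, T(7)=776, T(8)=448, T(9)=-656, T(10)=-2208, T(11)=-3104, T(12)=-1792, T(13)=2624, T(14)=8832, T(15)=12416; answer 12416

12416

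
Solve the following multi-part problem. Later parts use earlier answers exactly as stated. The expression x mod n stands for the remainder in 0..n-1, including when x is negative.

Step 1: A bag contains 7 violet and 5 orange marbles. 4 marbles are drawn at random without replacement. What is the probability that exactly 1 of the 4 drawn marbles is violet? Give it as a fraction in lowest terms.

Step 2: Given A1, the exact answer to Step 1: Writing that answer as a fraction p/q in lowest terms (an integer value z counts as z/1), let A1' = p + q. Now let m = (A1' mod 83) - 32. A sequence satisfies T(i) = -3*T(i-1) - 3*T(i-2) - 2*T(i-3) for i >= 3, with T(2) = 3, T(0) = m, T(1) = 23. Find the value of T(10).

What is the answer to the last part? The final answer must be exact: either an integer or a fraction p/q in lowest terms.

8231

Step 1: total draws C(12,4) = 495; favorable C(7,1)*C(5,3) = 70; P = 14/99; answer 14/99
Step 2: A1 = 14/99; threaded value p + q = 113; m = -2; T(3) = -3*(3) - 3*(23) - 2*(-2) = -74; iterating: T(3)=-74, T(4)=167, T(5)=-285, T(6)=502, T(7)=-985, T(8)=2019, T(9)=-4106, T(10)=8231; answer 8231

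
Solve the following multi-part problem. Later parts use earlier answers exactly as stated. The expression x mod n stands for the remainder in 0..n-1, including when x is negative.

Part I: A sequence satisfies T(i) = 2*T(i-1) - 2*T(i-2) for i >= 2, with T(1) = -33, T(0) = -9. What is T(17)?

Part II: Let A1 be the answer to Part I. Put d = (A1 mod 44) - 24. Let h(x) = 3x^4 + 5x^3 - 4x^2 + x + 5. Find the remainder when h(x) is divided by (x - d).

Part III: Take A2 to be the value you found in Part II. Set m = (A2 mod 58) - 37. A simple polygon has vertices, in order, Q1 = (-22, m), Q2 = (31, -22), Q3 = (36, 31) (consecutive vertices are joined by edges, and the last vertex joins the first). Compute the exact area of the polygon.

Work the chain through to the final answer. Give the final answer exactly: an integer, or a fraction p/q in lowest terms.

2749/2

Part I: T(2) = 2*(-33) - 2*(-9) = -48; iterating: T(2)=-48, T(3)=-30, T(4)=36, T(5)=132, T(6)=192, T(7)=120, T(8)=-144, T(9)=-528, T(10)=-768, T(11)=-480, T(12)=576, T(13)=2112, T(14)=3072, T(15)=1920, T(16)=-2304, T(17)=-8448; answer -8448
Part II: A1 = -8448; d = -24; remainder = value at the root: 3*(-24)^4 + 5*(-24)^3 - 4*(-24)^2 + 1*(-24)^1 + 5 = (995328) + (-69120) + (-2304) + (-24) + (5) = 923885; answer 923885
Part III: A2 = 923885; m = -34; cross terms: (-22*-22 - 31*-34)=1538, (31*31 - 36*-22)=1753, (36*-34 - -22*31)=-542; twice the area = |2749| = 2749; area = 2749/2; answer 2749/2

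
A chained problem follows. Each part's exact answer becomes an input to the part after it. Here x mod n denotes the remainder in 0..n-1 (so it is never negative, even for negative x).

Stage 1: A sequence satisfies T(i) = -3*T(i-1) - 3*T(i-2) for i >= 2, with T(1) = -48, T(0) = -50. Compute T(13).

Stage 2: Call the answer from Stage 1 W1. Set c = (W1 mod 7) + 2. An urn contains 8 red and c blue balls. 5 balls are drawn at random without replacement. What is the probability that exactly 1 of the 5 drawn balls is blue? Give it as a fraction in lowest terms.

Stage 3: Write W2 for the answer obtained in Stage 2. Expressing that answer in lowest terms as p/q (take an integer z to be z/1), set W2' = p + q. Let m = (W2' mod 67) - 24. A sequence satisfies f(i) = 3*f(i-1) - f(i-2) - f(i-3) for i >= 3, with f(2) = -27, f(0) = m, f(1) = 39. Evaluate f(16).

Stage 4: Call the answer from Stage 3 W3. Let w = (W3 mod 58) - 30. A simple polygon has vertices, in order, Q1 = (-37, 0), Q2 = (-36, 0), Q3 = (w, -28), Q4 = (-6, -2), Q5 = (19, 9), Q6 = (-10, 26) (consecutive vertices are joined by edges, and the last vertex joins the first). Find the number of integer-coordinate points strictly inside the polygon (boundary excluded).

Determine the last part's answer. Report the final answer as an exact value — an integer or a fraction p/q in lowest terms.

Stage 1: T(2) = -3*(-48) - 3*(-50) = 294; iterating: T(2)=294, T(3)=-738, T(4)=1332, T(5)=-1782, T(6)=1350, T(7)=1296, T(8)=-7938, T(9)=19926, T(10)=-35964, T(11)=48114, T(12)=-36450, T(13)=-34992; answer -34992
Stage 2: W1 = -34992; c = 3; total draws C(11,5) = 462; favorable C(3,1)*C(8,4) = 210; P = 5/11; answer 5/11
Stage 3: W2 = 5/11; threaded value p + q = 16; m = -8; f(3) = 3*(-27) - 1*(39) - 1*(-8) = -112; iterating: f(3)=-112, f(4)=-348, f(5)=-905, f(6)=-2255, f(7)=-5512, f(8)=-13376, f(9)=-32361, f(10)=-78195, f(11)=-188848, f(12)=-455988, f(13)=-1100921, f(14)=-2657927, f(15)=-6416872, f(16)=-15491768; answer -15491768
Stage 4: W3 = -15491768; w = 2; cross terms: (-37*0 - -36*0)=0, (-36*-28 - 2*0)=1008, (2*-2 - -6*-28)=-172, (-6*9 - 19*-2)=-16, (19*26 - -10*9)=584, (-10*0 - -37*26)=962; twice the area = |2366| = 2366; area = 1183; boundary points = 1 + 2 + 2 + 1 + 1 + 1 = 8; strictly interior points = area - boundary/2 + 1 = 1180; answer 1180

1180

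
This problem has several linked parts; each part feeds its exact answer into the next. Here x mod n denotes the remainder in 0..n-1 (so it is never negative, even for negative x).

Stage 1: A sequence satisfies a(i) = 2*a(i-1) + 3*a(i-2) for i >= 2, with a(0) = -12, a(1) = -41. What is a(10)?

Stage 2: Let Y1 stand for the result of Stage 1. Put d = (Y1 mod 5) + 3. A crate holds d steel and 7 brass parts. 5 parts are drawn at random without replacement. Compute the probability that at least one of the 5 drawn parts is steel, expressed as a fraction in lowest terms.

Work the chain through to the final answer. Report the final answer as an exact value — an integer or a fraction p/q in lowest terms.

257/264

Stage 1: a(2) = 2*(-41) + 3*(-12) = -118; iterating: a(2)=-118, a(3)=-359, a(4)=-1072, a(5)=-3221, a(6)=-9658, a(7)=-28979, a(8)=-86932, a(9)=-260801, a(10)=-782398; answer -782398
Stage 2: Y1 = -782398; d = 5; total draws C(12,5) = 792; complement C(7,5) = 21; favorable 792 - 21 = 771; P = 257/264; answer 257/264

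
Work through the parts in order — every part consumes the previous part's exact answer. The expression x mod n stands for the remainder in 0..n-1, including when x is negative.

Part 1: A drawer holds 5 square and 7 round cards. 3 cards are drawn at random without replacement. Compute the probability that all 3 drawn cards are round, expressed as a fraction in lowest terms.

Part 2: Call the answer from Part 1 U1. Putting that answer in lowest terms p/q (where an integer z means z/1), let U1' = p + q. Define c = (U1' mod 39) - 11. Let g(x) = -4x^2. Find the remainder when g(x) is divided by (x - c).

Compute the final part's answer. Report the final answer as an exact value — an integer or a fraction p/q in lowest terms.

Part 1: total draws C(12,3) = 220; favorable C(7,3) = 35; P = 7/44; answer 7/44
Part 2: U1 = 7/44; threaded value p + q = 51; c = 1; remainder = value at the root: -4*(1)^2 = (-4) = -4; answer -4

-4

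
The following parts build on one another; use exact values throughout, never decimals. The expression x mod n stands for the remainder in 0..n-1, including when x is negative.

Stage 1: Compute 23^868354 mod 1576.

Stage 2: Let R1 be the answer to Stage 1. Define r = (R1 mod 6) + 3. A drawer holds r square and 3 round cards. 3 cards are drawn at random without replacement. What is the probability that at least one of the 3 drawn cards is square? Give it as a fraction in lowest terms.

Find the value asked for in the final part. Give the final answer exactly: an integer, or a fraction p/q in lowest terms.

83/84

Stage 1: squarings mod 1576: 23^1=23, 23^2=529, 23^4=889, 23^8=745, 23^16=273, 23^32=457, 23^64=817, 23^128=841, 23^256=1233, 23^512=1025, 23^1024=1009, 23^2048=1561, 23^4096=225, 23^8192=193, 23^16384=1001, 23^32768=1241, 23^65536=329, 23^131072=1073, 23^262144=849, 23^524288=569; 23^868354 = 23^2 * 23^16384 * 23^65536 * 23^262144 * 23^524288 = 681 (mod 1576); answer 681
Stage 2: R1 = 681; r = 6; total draws C(9,3) = 84; complement C(3,3) = 1; favorable 84 - 1 = 83; P = 83/84; answer 83/84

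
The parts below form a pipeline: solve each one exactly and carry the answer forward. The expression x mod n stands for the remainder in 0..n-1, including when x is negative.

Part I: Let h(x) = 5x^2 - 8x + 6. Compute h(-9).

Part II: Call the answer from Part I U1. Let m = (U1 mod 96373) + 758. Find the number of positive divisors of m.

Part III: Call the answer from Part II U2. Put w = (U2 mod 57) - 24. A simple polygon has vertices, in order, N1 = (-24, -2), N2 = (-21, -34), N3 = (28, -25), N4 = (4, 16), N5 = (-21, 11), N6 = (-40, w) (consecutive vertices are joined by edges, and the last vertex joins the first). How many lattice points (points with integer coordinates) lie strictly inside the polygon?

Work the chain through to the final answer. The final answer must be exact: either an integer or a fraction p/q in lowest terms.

Part I: 5*(-9)^2 - 8*(-9)^1 + 6 = (405) + (72) + (6) = 483; answer 483
Part II: U1 = 483; m = 1241; 1241 = 17 * 73; number of divisors = (1+1) * (1+1) = 4; answer 4
Part III: U2 = 4; w = -20; cross terms: (-24*-34 - -21*-2)=774, (-21*-25 - 28*-34)=1477, (28*16 - 4*-25)=548, (4*11 - -21*16)=380, (-21*-20 - -40*11)=860, (-40*-2 - -24*-20)=-400; twice the area = |3639| = 3639; area = 3639/2; boundary points = 1 + 1 + 1 + 5 + 1 + 2 = 11; strictly interior points = area - boundary/2 + 1 = 1815; answer 1815

1815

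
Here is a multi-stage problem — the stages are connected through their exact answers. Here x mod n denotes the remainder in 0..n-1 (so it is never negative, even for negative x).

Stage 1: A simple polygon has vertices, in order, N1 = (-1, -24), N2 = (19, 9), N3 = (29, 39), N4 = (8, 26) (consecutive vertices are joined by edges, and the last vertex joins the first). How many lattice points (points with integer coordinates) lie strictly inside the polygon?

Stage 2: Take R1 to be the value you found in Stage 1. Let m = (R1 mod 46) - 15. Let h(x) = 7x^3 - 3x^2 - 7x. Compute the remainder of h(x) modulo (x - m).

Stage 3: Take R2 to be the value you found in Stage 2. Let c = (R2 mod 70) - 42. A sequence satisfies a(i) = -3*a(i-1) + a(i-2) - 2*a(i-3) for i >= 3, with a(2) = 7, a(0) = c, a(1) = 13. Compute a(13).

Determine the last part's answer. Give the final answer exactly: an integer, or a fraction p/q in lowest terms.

-11073437

Stage 1: cross terms: (-1*9 - 19*-24)=447, (19*39 - 29*9)=480, (29*26 - 8*39)=442, (8*-24 - -1*26)=-166; twice the area = |1203| = 1203; area = 1203/2; boundary points = 1 + 10 + 1 + 1 = 13; strictly interior points = area - boundary/2 + 1 = 596; answer 596
Stage 2: R1 = 596; m = 29; remainder = value at the root: 7*(29)^3 - 3*(29)^2 - 7*(29)^1 = (170723) + (-2523) + (-203) = 167997; answer 167997
Stage 3: R2 = 167997; c = 25; a(3) = -3*(7) + 1*(13) - 2*(25) = -58; iterating: a(3)=-58, a(4)=155, a(5)=-537, a(6)=1882, a(7)=-6493, a(8)=22435, a(9)=-77562, a(10)=268107, a(11)=-926753, a(12)=3203490, a(13)=-11073437; answer -11073437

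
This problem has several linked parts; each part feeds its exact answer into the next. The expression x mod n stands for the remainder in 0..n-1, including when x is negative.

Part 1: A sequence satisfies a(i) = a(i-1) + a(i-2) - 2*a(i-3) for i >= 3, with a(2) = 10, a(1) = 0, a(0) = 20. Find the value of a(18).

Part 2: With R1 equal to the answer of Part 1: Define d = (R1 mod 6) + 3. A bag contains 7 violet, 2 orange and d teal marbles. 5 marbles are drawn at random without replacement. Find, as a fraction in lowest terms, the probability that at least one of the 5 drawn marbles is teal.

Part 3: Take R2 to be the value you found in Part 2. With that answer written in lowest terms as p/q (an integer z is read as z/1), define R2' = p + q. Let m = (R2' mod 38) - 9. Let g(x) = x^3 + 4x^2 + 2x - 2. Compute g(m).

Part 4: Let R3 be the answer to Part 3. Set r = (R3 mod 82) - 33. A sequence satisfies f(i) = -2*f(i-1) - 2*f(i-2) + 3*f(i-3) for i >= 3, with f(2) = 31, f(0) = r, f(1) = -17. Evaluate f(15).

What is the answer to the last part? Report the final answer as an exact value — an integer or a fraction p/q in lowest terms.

93919

Part 1: a(3) = 1*(10) + 1*(0) - 2*(20) = -30; iterating: a(3)=-30, a(4)=-20, a(5)=-70, a(6)=-30, a(7)=-60, a(8)=50, a(9)=50, a(10)=220, a(11)=170, a(12)=290, a(13)=20, a(14)=-30, a(15)=-590, a(16)=-660, a(17)=-1190, a(18)=-670; answer -670
Part 2: R1 = -670; d = 5; total draws C(14,5) = 2002; complement C(9,5) = 126; favorable 2002 - 126 = 1876; P = 134/143; answer 134/143
Part 3: R2 = 134/143; threaded value p + q = 277; m = 2; 1*(2)^3 + 4*(2)^2 + 2*(2)^1 - 2 = (8) + (16) + (4) + (-2) = 26; answer 26
Part 4: R3 = 26; r = -7; f(3) = -2*(31) - 2*(-17) + 3*(-7) = -49; iterating: f(3)=-49, f(4)=-15, f(5)=221, f(6)=-559, f(7)=631, f(8)=519, f(9)=-3977, f(10)=8809, f(11)=-8107, f(12)=-13335, f(13)=69311, f(14)=-136273, f(15)=93919; answer 93919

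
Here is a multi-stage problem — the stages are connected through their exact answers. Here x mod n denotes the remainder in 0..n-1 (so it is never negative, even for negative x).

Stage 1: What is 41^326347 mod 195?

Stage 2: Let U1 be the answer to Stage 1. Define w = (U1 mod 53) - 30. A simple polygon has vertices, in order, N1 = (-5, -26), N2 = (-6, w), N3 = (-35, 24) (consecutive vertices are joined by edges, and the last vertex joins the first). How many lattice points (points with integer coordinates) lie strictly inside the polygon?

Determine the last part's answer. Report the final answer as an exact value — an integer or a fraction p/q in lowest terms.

75

Stage 1: squarings mod 195: 41^1=41, 41^2=121, 41^4=16, 41^8=61, 41^16=16, 41^32=61, 41^64=16, 41^128=61, 41^256=16, 41^512=61, 41^1024=16, 41^2048=61, 41^4096=16, 41^8192=61, 41^16384=16, 41^32768=61, 41^65536=16, 41^131072=61, 41^262144=16; 41^326347 = 41^1 * 41^2 * 41^8 * 41^64 * 41^128 * 41^512 * 41^2048 * 41^4096 * 41^8192 * 41^16384 * 41^32768 * 41^262144 = 11 (mod 195); answer 11
Stage 2: U1 = 11; w = -19; cross terms: (-5*-19 - -6*-26)=-61, (-6*24 - -35*-19)=-809, (-35*-26 - -5*24)=1030; twice the area = |160| = 160; area = 80; boundary points = 1 + 1 + 10 = 12; strictly interior points = area - boundary/2 + 1 = 75; answer 75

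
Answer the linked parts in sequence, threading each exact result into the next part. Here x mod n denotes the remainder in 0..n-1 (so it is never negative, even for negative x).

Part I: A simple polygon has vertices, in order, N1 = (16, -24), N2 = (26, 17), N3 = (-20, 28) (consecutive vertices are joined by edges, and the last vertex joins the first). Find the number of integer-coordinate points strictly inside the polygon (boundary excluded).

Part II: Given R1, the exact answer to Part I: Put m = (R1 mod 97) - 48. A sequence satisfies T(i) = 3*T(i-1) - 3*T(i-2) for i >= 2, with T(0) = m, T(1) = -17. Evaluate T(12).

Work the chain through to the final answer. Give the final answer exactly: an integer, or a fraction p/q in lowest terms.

-16038

Part I: cross terms: (16*17 - 26*-24)=896, (26*28 - -20*17)=1068, (-20*-24 - 16*28)=32; twice the area = |1996| = 1996; area = 998; boundary points = 1 + 1 + 4 = 6; strictly interior points = area - boundary/2 + 1 = 996; answer 996
Part II: R1 = 996; m = -22; T(2) = 3*(-17) - 3*(-22) = 15; iterating: T(2)=15, T(3)=96, T(4)=243, T(5)=441, T(6)=594, T(7)=459, T(8)=-405, T(9)=-2592, T(10)=-6561, T(11)=-11907, T(12)=-16038; answer -16038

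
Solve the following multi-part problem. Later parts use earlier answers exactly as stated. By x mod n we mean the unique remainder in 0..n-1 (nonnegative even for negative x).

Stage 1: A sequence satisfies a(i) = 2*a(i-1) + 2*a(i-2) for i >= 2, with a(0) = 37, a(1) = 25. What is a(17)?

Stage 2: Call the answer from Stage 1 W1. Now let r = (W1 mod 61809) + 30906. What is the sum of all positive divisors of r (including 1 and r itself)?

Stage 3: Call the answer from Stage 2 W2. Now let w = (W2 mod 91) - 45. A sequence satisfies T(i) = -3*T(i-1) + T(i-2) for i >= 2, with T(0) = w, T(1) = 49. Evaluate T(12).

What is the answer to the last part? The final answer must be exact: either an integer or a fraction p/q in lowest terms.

-28838922

Stage 1: a(2) = 2*(25) + 2*(37) = 124; iterating: a(2)=124, a(3)=298, a(4)=844, a(5)=2284, a(6)=6256, a(7)=17080, a(8)=46672, a(9)=127504, a(10)=348352, a(11)=951712, a(12)=2600128, a(13)=7103680, a(14)=19407616, a(15)=53022592, a(16)=144860416, a(17)=395766016; answer 395766016
Stage 2: W1 = 395766016; r = 33895; 33895 = 5 * 6779; sigma = (1 + 5) * (1 + 6779) = 6 * 6780 = 40680; answer 40680
Stage 3: W2 = 40680; w = -42; T(2) = -3*(49) + 1*(-42) = -189; iterating: T(2)=-189, T(3)=616, T(4)=-2037, T(5)=6727, T(6)=-22218, T(7)=73381, T(8)=-242361, T(9)=800464, T(10)=-2643753, T(11)=8731723, T(12)=-28838922; answer -28838922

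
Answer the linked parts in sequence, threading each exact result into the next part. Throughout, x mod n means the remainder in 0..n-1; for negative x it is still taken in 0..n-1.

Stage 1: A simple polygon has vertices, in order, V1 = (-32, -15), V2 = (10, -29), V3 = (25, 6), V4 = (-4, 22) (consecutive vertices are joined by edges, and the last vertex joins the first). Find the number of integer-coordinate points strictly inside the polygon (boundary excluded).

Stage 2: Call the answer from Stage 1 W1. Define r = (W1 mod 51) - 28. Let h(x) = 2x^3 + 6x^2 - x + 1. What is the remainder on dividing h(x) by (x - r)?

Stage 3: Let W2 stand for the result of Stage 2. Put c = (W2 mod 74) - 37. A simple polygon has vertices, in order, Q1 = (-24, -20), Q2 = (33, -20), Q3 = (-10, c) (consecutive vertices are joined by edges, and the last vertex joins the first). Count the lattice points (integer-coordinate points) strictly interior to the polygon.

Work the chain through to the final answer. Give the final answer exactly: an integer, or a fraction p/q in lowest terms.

Stage 1: cross terms: (-32*-29 - 10*-15)=1078, (10*6 - 25*-29)=785, (25*22 - -4*6)=574, (-4*-15 - -32*22)=764; twice the area = |3201| = 3201; area = 3201/2; boundary points = 14 + 5 + 1 + 1 = 21; strictly interior points = area - boundary/2 + 1 = 1591; answer 1591
Stage 2: W1 = 1591; r = -18; remainder = value at the root: 2*(-18)^3 + 6*(-18)^2 - 1*(-18)^1 + 1 = (-11664) + (1944) + (18) + (1) = -9701; answer -9701
Stage 3: W2 = -9701; c = 30; cross terms: (-24*-20 - 33*-20)=1140, (33*30 - -10*-20)=790, (-10*-20 - -24*30)=920; twice the area = |2850| = 2850; area = 1425; boundary points = 57 + 1 + 2 = 60; strictly interior points = area - boundary/2 + 1 = 1396; answer 1396

1396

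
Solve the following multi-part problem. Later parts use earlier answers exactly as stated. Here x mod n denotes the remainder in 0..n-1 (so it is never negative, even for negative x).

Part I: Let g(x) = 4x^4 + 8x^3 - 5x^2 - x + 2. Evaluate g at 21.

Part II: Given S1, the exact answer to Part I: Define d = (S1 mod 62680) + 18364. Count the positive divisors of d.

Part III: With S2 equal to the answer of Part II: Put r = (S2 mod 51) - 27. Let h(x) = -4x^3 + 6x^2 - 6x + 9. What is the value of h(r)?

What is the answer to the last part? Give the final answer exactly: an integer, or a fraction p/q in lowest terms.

-12231

Part I: 4*(21)^4 + 8*(21)^3 - 5*(21)^2 - 1*(21)^1 + 2 = (777924) + (74088) + (-2205) + (-21) + (2) = 849788; answer 849788
Part II: S1 = 849788; d = 53312; 53312 = 2^6 * 7^2 * 17; number of divisors = (6+1) * (2+1) * (1+1) = 42; answer 42
Part III: S2 = 42; r = 15; -4*(15)^3 + 6*(15)^2 - 6*(15)^1 + 9 = (-13500) + (1350) + (-90) + (9) = -12231; answer -12231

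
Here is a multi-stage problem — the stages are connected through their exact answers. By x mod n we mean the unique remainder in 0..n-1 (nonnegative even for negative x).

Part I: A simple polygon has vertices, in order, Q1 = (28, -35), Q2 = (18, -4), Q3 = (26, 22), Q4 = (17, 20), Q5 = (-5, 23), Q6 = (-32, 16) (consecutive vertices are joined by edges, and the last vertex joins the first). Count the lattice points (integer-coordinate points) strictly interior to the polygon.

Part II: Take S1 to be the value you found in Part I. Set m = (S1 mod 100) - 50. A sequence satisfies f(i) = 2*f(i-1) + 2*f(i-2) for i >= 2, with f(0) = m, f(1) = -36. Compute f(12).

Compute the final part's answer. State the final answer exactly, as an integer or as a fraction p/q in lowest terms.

-408448

Part I: cross terms: (28*-4 - 18*-35)=518, (18*22 - 26*-4)=500, (26*20 - 17*22)=146, (17*23 - -5*20)=491, (-5*16 - -32*23)=656, (-32*-35 - 28*16)=672; twice the area = |2983| = 2983; area = 2983/2; boundary points = 1 + 2 + 1 + 1 + 1 + 3 = 9; strictly interior points = area - boundary/2 + 1 = 1488; answer 1488
Part II: S1 = 1488; m = 38; f(2) = 2*(-36) + 2*(38) = 4; iterating: f(2)=4, f(3)=-64, f(4)=-120, f(5)=-368, f(6)=-976, f(7)=-2688, f(8)=-7328, f(9)=-20032, f(10)=-54720, f(11)=-149504, f(12)=-408448; answer -408448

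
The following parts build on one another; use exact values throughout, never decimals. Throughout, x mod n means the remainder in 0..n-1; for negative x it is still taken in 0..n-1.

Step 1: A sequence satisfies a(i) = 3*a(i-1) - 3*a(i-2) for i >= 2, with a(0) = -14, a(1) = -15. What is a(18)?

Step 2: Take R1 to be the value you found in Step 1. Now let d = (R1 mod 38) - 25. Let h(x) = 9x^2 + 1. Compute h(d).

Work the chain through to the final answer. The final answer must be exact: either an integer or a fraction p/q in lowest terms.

Step 1: a(2) = 3*(-15) - 3*(-14) = -3; iterating: a(2)=-3, a(3)=36, a(4)=117, a(5)=243, a(6)=378, a(7)=405, a(8)=81, a(9)=-972, a(10)=-3159, a(11)=-6561, a(12)=-10206, a(13)=-10935, a(14)=-2187, a(15)=26244, a(16)=85293, a(17)=177147, a(18)=275562; answer 275562
Step 2: R1 = 275562; d = -1; 9*(-1)^2 + 1 = (9) + (1) = 10; answer 10

10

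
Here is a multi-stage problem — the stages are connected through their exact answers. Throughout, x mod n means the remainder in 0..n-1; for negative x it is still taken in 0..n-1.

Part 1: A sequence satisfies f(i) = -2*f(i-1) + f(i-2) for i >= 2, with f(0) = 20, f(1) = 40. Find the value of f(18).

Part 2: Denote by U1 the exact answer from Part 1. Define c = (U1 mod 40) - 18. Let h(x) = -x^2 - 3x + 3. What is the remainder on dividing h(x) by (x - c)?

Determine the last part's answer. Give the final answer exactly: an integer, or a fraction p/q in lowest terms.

-7

Part 1: f(2) = -2*(40) + 1*(20) = -60; iterating: f(2)=-60, f(3)=160, f(4)=-380, f(5)=920, f(6)=-2220, f(7)=5360, f(8)=-12940, f(9)=31240, f(10)=-75420, f(11)=182080, f(12)=-439580, f(13)=1061240, f(14)=-2562060, f(15)=6185360, f(16)=-14932780, f(17)=36050920, f(18)=-87034620; answer -87034620
Part 2: U1 = -87034620; c = 2; remainder = value at the root: -1*(2)^2 - 3*(2)^1 + 3 = (-4) + (-6) + (3) = -7; answer -7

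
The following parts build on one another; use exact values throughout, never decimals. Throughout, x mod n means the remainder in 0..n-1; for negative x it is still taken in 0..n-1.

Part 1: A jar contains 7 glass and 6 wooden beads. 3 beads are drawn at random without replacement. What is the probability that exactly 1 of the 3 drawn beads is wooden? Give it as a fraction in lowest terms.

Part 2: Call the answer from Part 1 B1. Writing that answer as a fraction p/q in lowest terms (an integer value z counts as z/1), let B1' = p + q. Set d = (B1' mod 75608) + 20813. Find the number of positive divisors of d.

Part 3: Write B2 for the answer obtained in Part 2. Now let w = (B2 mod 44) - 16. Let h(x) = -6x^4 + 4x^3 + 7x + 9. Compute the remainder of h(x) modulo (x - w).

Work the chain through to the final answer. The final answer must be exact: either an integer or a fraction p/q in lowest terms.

Part 1: total draws C(13,3) = 286; favorable C(6,1)*C(7,2) = 126; P = 63/143; answer 63/143
Part 2: B1 = 63/143; threaded value p + q = 206; d = 21019; 21019 is prime, so its only divisors are 1 and 21019; count = 2; answer 2
Part 3: B2 = 2; w = -14; remainder = value at the root: -6*(-14)^4 + 4*(-14)^3 + 7*(-14)^1 + 9 = (-230496) + (-10976) + (-98) + (9) = -241561; answer -241561

-241561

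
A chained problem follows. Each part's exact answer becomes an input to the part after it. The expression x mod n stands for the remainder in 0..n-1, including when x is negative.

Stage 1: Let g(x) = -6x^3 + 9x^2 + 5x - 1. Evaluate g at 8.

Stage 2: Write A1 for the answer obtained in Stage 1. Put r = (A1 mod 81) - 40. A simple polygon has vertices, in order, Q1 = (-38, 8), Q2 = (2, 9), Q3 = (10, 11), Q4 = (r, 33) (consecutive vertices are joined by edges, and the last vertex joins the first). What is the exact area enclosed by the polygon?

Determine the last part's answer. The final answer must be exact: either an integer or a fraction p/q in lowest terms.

Stage 1: -6*(8)^3 + 9*(8)^2 + 5*(8)^1 - 1 = (-3072) + (576) + (40) + (-1) = -2457; answer -2457
Stage 2: A1 = -2457; r = 14; cross terms: (-38*9 - 2*8)=-358, (2*11 - 10*9)=-68, (10*33 - 14*11)=176, (14*8 - -38*33)=1366; twice the area = |1116| = 1116; area = 558; answer 558

558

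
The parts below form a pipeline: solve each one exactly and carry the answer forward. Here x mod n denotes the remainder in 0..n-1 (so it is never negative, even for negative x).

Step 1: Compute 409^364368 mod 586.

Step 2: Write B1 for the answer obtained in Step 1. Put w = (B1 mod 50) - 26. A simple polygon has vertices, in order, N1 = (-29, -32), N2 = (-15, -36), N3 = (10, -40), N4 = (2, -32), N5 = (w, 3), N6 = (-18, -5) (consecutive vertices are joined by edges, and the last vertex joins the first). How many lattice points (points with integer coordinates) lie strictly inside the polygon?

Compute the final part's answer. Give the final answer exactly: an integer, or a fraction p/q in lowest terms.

1057

Step 1: squarings mod 586: 409^1=409, 409^2=271, 409^4=191, 409^8=149, 409^16=519, 409^32=387, 409^64=339, 409^128=65, 409^256=123, 409^512=479, 409^1024=315, 409^2048=191, 409^4096=149, 409^8192=519, 409^16384=387, 409^32768=339, 409^65536=65, 409^131072=123, 409^262144=479; 409^364368 = 409^16 * 409^64 * 409^256 * 409^512 * 409^1024 * 409^2048 * 409^32768 * 409^65536 * 409^262144 = 489 (mod 586); answer 489
Step 2: B1 = 489; w = 13; cross terms: (-29*-36 - -15*-32)=564, (-15*-40 - 10*-36)=960, (10*-32 - 2*-40)=-240, (2*3 - 13*-32)=422, (13*-5 - -18*3)=-11, (-18*-32 - -29*-5)=431; twice the area = |2126| = 2126; area = 1063; boundary points = 2 + 1 + 8 + 1 + 1 + 1 = 14; strictly interior points = area - boundary/2 + 1 = 1057; answer 1057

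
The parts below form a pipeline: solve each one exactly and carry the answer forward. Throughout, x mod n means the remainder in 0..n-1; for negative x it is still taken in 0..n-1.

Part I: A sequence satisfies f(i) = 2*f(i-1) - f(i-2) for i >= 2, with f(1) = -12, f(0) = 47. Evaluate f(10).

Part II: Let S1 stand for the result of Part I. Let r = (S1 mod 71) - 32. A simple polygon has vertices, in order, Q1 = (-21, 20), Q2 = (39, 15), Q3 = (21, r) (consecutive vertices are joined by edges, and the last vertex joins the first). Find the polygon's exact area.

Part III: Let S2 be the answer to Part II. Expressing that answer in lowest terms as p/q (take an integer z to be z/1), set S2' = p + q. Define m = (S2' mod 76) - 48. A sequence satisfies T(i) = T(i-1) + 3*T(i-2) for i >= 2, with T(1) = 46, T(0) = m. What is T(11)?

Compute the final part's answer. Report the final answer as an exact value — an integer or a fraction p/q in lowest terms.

Part I: f(2) = 2*(-12) - 1*(47) = -71; iterating: f(2)=-71, f(3)=-130, f(4)=-189, f(5)=-248, f(6)=-307, f(7)=-366, f(8)=-425, f(9)=-484, f(10)=-543; answer -543
Part II: S1 = -543; r = -7; cross terms: (-21*15 - 39*20)=-1095, (39*-7 - 21*15)=-588, (21*20 - -21*-7)=273; twice the area = |-1410| = 1410; area = 705; answer 705
Part III: S2 = 705; threaded value p + q = 706; m = -26; T(2) = 1*(46) + 3*(-26) = -32; iterating: T(2)=-32, T(3)=106, T(4)=10, T(5)=328, T(6)=358, T(7)=1342, T(8)=2416, T(9)=6442, T(10)=13690, T(11)=33016; answer 33016

33016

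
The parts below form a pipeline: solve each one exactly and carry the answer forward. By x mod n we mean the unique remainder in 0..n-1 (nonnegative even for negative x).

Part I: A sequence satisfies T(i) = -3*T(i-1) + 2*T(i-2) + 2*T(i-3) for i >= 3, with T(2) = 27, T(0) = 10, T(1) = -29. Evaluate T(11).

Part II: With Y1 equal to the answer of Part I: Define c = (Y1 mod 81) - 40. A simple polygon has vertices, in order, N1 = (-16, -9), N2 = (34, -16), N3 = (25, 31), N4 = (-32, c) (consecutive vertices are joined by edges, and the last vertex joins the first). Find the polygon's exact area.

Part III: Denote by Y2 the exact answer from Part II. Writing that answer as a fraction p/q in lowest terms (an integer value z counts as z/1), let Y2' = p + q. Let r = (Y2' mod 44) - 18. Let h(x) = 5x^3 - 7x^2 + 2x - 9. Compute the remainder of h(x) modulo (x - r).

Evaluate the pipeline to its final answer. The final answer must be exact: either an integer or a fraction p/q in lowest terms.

9819

Part I: T(3) = -3*(27) + 2*(-29) + 2*(10) = -119; iterating: T(3)=-119, T(4)=353, T(5)=-1243, T(6)=4197, T(7)=-14371, T(8)=49021, T(9)=-167411, T(10)=571533, T(11)=-1951379; answer -1951379
Part II: Y1 = -1951379; c = 33; cross terms: (-16*-16 - 34*-9)=562, (34*31 - 25*-16)=1454, (25*33 - -32*31)=1817, (-32*-9 - -16*33)=816; twice the area = |4649| = 4649; area = 4649/2; answer 4649/2
Part III: Y2 = 4649/2; threaded value p + q = 4651; r = 13; remainder = value at the root: 5*(13)^3 - 7*(13)^2 + 2*(13)^1 - 9 = (10985) + (-1183) + (26) + (-9) = 9819; answer 9819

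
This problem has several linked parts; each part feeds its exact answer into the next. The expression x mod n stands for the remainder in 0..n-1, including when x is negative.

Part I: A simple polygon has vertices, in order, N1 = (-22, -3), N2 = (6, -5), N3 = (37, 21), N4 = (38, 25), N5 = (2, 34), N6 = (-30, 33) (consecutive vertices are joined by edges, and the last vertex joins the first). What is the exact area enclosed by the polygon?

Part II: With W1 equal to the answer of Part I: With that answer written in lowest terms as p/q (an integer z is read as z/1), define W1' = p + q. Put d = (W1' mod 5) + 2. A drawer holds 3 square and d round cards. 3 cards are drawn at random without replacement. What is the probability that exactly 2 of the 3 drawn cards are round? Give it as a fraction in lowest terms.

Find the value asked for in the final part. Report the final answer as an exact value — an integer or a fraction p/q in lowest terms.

Part I: cross terms: (-22*-5 - 6*-3)=128, (6*21 - 37*-5)=311, (37*25 - 38*21)=127, (38*34 - 2*25)=1242, (2*33 - -30*34)=1086, (-30*-3 - -22*33)=816; twice the area = |3710| = 3710; area = 1855; answer 1855
Part II: W1 = 1855; threaded value p + q = 1856; d = 3; total draws C(6,3) = 20; favorable C(3,2)*C(3,1) = 9; P = 9/20; answer 9/20

9/20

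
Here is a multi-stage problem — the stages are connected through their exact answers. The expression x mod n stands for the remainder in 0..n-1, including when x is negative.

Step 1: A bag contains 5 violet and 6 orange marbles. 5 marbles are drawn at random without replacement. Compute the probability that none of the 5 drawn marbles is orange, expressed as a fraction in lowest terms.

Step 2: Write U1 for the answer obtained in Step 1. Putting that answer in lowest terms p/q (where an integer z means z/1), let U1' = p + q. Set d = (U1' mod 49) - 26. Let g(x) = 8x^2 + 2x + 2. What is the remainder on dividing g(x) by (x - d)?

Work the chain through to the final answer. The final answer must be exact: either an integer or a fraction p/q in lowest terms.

122

Step 1: total draws C(11,5) = 462; favorable C(5,5) = 1; P = 1/462; answer 1/462
Step 2: U1 = 1/462; threaded value p + q = 463; d = -4; remainder = value at the root: 8*(-4)^2 + 2*(-4)^1 + 2 = (128) + (-8) + (2) = 122; answer 122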